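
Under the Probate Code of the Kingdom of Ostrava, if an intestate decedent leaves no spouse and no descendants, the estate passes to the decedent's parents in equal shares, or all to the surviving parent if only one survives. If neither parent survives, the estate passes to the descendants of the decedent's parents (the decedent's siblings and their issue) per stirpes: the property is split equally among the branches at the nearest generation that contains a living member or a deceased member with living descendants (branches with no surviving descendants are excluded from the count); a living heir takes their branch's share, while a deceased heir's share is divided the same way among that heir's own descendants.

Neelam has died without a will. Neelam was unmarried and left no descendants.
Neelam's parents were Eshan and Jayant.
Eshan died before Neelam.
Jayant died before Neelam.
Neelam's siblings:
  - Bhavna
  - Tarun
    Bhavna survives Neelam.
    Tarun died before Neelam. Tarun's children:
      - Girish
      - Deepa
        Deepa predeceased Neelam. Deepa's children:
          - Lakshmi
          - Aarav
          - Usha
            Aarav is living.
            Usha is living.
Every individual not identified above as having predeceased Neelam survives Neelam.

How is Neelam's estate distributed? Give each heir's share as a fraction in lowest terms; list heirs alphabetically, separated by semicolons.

Neither parent survives and there are no descendants, so the estate passes to Neelam's siblings and their issue per stirpes.
The estate is divided into 2 equal shares of 1/2 among Bhavna, Tarun.
Bhavna is living and takes 1/2.
Tarun predeceased; the 1/2 allotted to Tarun's branch passes to Tarun's issue by representation.
The 1/2 is divided into 2 equal shares of 1/4 among Girish, Deepa.
Girish is living and takes 1/4.
Deepa predeceased; the 1/4 allotted to Deepa's branch passes to Deepa's issue by representation.
The 1/4 is divided into 3 equal shares of 1/12 among Lakshmi, Aarav, Usha.
Lakshmi is living and takes 1/12.
Aarav is living and takes 1/12.
Usha is living and takes 1/12.

Aarav 1/12; Bhavna 1/2; Girish 1/4; Lakshmi 1/12; Usha 1/12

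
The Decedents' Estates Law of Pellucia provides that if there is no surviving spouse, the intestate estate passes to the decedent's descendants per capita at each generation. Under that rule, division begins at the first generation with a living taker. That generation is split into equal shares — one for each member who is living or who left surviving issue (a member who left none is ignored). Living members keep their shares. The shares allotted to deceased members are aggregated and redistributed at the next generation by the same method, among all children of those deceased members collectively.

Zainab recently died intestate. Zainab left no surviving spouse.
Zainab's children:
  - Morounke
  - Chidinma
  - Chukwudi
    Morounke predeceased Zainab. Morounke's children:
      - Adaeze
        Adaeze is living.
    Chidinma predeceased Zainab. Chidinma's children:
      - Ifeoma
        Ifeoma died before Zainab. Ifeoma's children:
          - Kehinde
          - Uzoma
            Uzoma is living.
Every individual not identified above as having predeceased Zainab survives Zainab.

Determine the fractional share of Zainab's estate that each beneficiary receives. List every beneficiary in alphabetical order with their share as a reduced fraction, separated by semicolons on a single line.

Adaeze 1/3; Chukwudi 1/3; Kehinde 1/6; Uzoma 1/6

There is no surviving spouse, so the entire estate passes to Zainab's descendants per capita at each generation.
At generation 1 (Morounke, Chidinma, Chukwudi) there are 3 shares of (1)/3 = 1/3 each.
Living: Chukwudi — each takes 1/3.
Deceased: Morounke and Chidinma. Their combined 2/3 is pooled and carried to generation 2.
At generation 2 (Adaeze, Ifeoma) there are 2 shares of (2/3)/2 = 1/3 each.
Living: Adaeze — each takes 1/3.
Deceased: Ifeoma. That 1/3 share is carried to generation 3.
At generation 3 (Kehinde, Uzoma) there are 2 shares of (1/3)/2 = 1/6 each.
Living: Kehinde and Uzoma — each takes 1/6.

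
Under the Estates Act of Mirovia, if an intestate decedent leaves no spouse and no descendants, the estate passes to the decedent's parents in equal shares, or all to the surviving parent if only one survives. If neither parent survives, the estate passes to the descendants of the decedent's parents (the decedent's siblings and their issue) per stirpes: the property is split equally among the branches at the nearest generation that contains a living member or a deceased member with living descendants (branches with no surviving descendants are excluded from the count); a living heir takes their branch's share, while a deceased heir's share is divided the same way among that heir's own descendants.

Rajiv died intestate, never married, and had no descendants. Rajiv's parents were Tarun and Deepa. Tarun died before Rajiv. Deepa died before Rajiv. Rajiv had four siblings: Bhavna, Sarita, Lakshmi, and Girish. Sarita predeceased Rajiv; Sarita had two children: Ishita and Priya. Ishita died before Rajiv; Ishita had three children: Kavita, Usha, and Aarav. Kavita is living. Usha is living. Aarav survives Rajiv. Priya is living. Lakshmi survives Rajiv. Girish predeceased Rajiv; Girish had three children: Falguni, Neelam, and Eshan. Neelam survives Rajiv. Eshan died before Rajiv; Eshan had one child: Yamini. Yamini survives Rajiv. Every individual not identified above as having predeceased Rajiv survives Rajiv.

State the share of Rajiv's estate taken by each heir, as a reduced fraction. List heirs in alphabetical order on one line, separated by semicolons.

Aarav 1/24; Bhavna 1/4; Falguni 1/12; Kavita 1/24; Lakshmi 1/4; Neelam 1/12; Priya 1/8; Usha 1/24; Yamini 1/12

Neither parent survives and there are no descendants, so the estate passes to Rajiv's siblings and their issue per stirpes.
The estate is divided into 4 equal shares of 1/4 among Bhavna, Sarita, Lakshmi, Girish.
Bhavna is living and takes 1/4.
Sarita predeceased; the 1/4 allotted to Sarita's branch passes to Sarita's issue by representation.
The 1/4 is divided into 2 equal shares of 1/8 among Ishita, Priya.
Ishita predeceased; the 1/8 allotted to Ishita's branch passes to Ishita's issue by representation.
The 1/8 is divided into 3 equal shares of 1/24 among Kavita, Usha, Aarav.
Kavita is living and takes 1/24.
Usha is living and takes 1/24.
Aarav is living and takes 1/24.
Priya is living and takes 1/8.
Lakshmi is living and takes 1/4.
Girish predeceased; the 1/4 allotted to Girish's branch passes to Girish's issue by representation.
The 1/4 is divided into 3 equal shares of 1/12 among Falguni, Neelam, Eshan.
Falguni is living and takes 1/12.
Neelam is living and takes 1/12.
Eshan predeceased; the 1/12 allotted to Eshan's branch passes to Eshan's issue by representation.
Yamini is the sole taker at this level and receives the full 1/12.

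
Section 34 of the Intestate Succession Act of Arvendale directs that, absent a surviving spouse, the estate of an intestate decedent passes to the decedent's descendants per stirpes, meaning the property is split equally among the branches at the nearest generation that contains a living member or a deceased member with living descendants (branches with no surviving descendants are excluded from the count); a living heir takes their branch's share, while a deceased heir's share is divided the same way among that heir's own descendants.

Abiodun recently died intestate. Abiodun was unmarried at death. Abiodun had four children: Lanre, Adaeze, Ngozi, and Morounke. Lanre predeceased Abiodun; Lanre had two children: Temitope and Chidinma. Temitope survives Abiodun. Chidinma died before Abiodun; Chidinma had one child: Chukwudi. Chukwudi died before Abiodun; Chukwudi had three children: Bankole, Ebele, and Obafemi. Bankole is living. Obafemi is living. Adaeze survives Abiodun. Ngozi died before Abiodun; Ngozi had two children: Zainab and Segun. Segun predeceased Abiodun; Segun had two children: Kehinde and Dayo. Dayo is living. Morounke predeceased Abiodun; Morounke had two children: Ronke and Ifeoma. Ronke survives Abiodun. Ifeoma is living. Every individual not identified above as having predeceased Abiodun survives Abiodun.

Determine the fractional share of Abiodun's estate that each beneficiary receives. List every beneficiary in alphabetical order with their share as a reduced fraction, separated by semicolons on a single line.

Adaeze 1/4; Bankole 1/24; Dayo 1/16; Ebele 1/24; Ifeoma 1/8; Kehinde 1/16; Obafemi 1/24; Ronke 1/8; Temitope 1/8; Zainab 1/8

There is no surviving spouse, so the entire estate passes to Abiodun's descendants per stirpes.
The estate is divided into 4 equal shares of 1/4 among Lanre, Adaeze, Ngozi, Morounke.
Lanre predeceased; the 1/4 allotted to Lanre's branch passes to Lanre's issue by representation.
The 1/4 is divided into 2 equal shares of 1/8 among Temitope, Chidinma.
Temitope is living and takes 1/8.
Chidinma predeceased; the 1/8 allotted to Chidinma's branch passes to Chidinma's issue by representation.
Chukwudi's line is the sole branch at this level, so the full 1/8 passes to Chukwudi's issue by representation.
The 1/8 is divided into 3 equal shares of 1/24 among Bankole, Ebele, Obafemi.
Bankole is living and takes 1/24.
Ebele is living and takes 1/24.
Obafemi is living and takes 1/24.
Adaeze is living and takes 1/4.
Ngozi predeceased; the 1/4 allotted to Ngozi's branch passes to Ngozi's issue by representation.
The 1/4 is divided into 2 equal shares of 1/8 among Zainab, Segun.
Zainab is living and takes 1/8.
Segun predeceased; the 1/8 allotted to Segun's branch passes to Segun's issue by representation.
The 1/8 is divided into 2 equal shares of 1/16 among Kehinde, Dayo.
Kehinde is living and takes 1/16.
Dayo is living and takes 1/16.
Morounke predeceased; the 1/4 allotted to Morounke's branch passes to Morounke's issue by representation.
The 1/4 is divided into 2 equal shares of 1/8 among Ronke, Ifeoma.
Ronke is living and takes 1/8.
Ifeoma is living and takes 1/8.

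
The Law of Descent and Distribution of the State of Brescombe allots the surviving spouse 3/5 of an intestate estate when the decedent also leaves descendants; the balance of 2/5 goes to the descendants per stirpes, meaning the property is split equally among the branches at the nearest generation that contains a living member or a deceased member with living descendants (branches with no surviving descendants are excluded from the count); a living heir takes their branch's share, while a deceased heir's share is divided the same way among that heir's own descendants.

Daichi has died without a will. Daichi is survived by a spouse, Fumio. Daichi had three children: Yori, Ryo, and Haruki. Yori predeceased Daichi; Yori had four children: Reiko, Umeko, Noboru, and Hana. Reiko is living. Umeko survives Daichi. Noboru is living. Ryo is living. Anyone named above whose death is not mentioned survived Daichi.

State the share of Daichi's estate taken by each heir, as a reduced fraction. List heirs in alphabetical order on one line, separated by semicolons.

Fumio 3/5; Hana 1/30; Haruki 2/15; Noboru 1/30; Reiko 1/30; Ryo 2/15; Umeko 1/30

Fumio, as surviving spouse, takes 3/5.
The remaining 2/5 passes to Daichi's descendants per stirpes.
The 2/5 is divided into 3 equal shares of 2/15 among Yori, Ryo, Haruki.
Yori predeceased; the 2/15 allotted to Yori's branch passes to Yori's issue by representation.
The 2/15 is divided into 4 equal shares of 1/30 among Reiko, Umeko, Noboru, Hana.
Reiko is living and takes 1/30.
Umeko is living and takes 1/30.
Noboru is living and takes 1/30.
Hana is living and takes 1/30.
Ryo is living and takes 2/15.
Haruki is living and takes 2/15.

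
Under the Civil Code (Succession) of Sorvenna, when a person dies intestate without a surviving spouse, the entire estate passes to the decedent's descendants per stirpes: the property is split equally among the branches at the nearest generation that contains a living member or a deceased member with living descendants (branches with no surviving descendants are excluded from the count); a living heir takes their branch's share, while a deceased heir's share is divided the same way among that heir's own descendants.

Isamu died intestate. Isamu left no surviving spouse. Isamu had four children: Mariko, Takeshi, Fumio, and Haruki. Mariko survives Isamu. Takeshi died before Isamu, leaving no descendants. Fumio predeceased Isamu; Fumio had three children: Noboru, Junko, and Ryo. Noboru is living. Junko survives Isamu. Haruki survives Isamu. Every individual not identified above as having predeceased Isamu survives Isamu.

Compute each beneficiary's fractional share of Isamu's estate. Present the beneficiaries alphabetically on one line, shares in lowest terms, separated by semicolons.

There is no surviving spouse, so the entire estate passes to Isamu's descendants per stirpes.
Takeshi left no surviving issue, so that branch lapses and is disregarded.
The estate is divided into 3 equal shares of 1/3 among Mariko, Fumio, Haruki.
Mariko is living and takes 1/3.
Fumio predeceased; the 1/3 allotted to Fumio's branch passes to Fumio's issue by representation.
The 1/3 is divided into 3 equal shares of 1/9 among Noboru, Junko, Ryo.
Noboru is living and takes 1/9.
Junko is living and takes 1/9.
Ryo is living and takes 1/9.
Haruki is living and takes 1/3.

Haruki 1/3; Junko 1/9; Mariko 1/3; Noboru 1/9; Ryo 1/9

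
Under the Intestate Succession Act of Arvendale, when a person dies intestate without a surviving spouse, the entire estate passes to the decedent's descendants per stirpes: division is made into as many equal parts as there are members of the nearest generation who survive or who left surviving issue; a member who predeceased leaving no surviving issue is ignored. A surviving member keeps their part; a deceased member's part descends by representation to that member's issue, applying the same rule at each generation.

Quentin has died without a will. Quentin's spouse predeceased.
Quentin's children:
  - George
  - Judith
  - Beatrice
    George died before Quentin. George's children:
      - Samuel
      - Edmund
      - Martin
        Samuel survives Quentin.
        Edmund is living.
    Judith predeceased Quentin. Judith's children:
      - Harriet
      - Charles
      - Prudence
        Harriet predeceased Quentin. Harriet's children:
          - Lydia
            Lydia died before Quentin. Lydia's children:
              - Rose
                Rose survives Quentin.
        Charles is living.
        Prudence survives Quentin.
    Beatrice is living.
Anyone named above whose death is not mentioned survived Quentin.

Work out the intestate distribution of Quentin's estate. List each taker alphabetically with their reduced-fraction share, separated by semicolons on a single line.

There is no surviving spouse, so the entire estate passes to Quentin's descendants per stirpes.
The estate is divided into 3 equal shares of 1/3 among George, Judith, Beatrice.
George predeceased; the 1/3 allotted to George's branch passes to George's issue by representation.
The 1/3 is divided into 3 equal shares of 1/9 among Samuel, Edmund, Martin.
Samuel is living and takes 1/9.
Edmund is living and takes 1/9.
Martin is living and takes 1/9.
Judith predeceased; the 1/3 allotted to Judith's branch passes to Judith's issue by representation.
The 1/3 is divided into 3 equal shares of 1/9 among Harriet, Charles, Prudence.
Harriet predeceased; the 1/9 allotted to Harriet's branch passes to Harriet's issue by representation.
Lydia's line is the sole branch at this level, so the full 1/9 passes to Lydia's issue by representation.
Rose is the sole taker at this level and receives the full 1/9.
Charles is living and takes 1/9.
Prudence is living and takes 1/9.
Beatrice is living and takes 1/3.

Beatrice 1/3; Charles 1/9; Edmund 1/9; Martin 1/9; Prudence 1/9; Rose 1/9; Samuel 1/9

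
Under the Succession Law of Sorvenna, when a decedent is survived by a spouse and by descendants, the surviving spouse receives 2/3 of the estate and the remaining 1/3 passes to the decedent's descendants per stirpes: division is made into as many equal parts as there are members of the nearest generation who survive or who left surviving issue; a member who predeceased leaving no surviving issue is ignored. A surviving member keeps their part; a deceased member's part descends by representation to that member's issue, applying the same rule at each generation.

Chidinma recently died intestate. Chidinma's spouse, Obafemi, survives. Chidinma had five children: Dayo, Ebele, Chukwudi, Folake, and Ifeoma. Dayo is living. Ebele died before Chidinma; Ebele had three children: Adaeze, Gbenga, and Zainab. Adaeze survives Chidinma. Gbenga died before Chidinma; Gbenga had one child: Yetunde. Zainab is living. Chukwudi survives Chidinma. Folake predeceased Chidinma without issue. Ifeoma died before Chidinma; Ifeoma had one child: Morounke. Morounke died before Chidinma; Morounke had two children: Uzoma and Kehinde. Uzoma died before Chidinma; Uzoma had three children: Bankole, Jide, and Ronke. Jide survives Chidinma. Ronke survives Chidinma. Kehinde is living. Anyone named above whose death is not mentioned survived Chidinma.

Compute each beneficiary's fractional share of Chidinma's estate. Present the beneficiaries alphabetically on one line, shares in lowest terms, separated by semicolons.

Adaeze 1/36; Bankole 1/72; Chukwudi 1/12; Dayo 1/12; Jide 1/72; Kehinde 1/24; Obafemi 2/3; Ronke 1/72; Yetunde 1/36; Zainab 1/36

Obafemi, as surviving spouse, takes 2/3.
The remaining 1/3 passes to Chidinma's descendants per stirpes.
Folake left no surviving issue, so that branch lapses and is disregarded.
The 1/3 is divided into 4 equal shares of 1/12 among Dayo, Ebele, Chukwudi, Ifeoma.
Dayo is living and takes 1/12.
Ebele predeceased; the 1/12 allotted to Ebele's branch passes to Ebele's issue by representation.
The 1/12 is divided into 3 equal shares of 1/36 among Adaeze, Gbenga, Zainab.
Adaeze is living and takes 1/36.
Gbenga predeceased; the 1/36 allotted to Gbenga's branch passes to Gbenga's issue by representation.
Yetunde is the sole taker at this level and receives the full 1/36.
Zainab is living and takes 1/36.
Chukwudi is living and takes 1/12.
Ifeoma predeceased; the 1/12 allotted to Ifeoma's branch passes to Ifeoma's issue by representation.
Morounke's line is the sole branch at this level, so the full 1/12 passes to Morounke's issue by representation.
The 1/12 is divided into 2 equal shares of 1/24 among Uzoma, Kehinde.
Uzoma predeceased; the 1/24 allotted to Uzoma's branch passes to Uzoma's issue by representation.
The 1/24 is divided into 3 equal shares of 1/72 among Bankole, Jide, Ronke.
Bankole is living and takes 1/72.
Jide is living and takes 1/72.
Ronke is living and takes 1/72.
Kehinde is living and takes 1/24.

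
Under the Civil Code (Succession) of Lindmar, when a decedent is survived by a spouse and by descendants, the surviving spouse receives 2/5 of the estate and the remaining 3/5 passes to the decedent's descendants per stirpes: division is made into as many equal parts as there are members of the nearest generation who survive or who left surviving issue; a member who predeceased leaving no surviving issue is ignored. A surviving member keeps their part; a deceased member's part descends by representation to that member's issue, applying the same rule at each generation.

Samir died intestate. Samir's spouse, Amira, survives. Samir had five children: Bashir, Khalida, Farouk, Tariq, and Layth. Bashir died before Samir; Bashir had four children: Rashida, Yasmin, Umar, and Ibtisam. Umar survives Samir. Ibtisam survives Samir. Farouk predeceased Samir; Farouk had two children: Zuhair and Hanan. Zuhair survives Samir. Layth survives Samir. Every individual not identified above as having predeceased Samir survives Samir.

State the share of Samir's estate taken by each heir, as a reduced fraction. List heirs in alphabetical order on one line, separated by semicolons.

Amira, as surviving spouse, takes 2/5.
The remaining 3/5 passes to Samir's descendants per stirpes.
The 3/5 is divided into 5 equal shares of 3/25 among Bashir, Khalida, Farouk, Tariq, Layth.
Bashir predeceased; the 3/25 allotted to Bashir's branch passes to Bashir's issue by representation.
The 3/25 is divided into 4 equal shares of 3/100 among Rashida, Yasmin, Umar, Ibtisam.
Rashida is living and takes 3/100.
Yasmin is living and takes 3/100.
Umar is living and takes 3/100.
Ibtisam is living and takes 3/100.
Khalida is living and takes 3/25.
Farouk predeceased; the 3/25 allotted to Farouk's branch passes to Farouk's issue by representation.
The 3/25 is divided into 2 equal shares of 3/50 among Zuhair, Hanan.
Zuhair is living and takes 3/50.
Hanan is living and takes 3/50.
Tariq is living and takes 3/25.
Layth is living and takes 3/25.

Amira 2/5; Hanan 3/50; Ibtisam 3/100; Khalida 3/25; Layth 3/25; Rashida 3/100; Tariq 3/25; Umar 3/100; Yasmin 3/100; Zuhair 3/50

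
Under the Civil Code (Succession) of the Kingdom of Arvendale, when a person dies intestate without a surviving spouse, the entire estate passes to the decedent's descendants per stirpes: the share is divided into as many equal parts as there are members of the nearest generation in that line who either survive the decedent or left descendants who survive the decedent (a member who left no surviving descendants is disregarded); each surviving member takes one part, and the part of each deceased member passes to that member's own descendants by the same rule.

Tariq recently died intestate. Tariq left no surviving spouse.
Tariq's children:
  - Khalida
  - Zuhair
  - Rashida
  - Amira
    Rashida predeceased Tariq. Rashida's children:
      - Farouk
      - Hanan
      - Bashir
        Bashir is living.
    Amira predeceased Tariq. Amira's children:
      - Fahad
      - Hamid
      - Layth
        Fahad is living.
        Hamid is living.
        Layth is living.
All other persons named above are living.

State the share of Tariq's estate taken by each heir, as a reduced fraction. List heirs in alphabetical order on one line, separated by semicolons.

There is no surviving spouse, so the entire estate passes to Tariq's descendants per stirpes.
The estate is divided into 4 equal shares of 1/4 among Khalida, Zuhair, Rashida, Amira.
Khalida is living and takes 1/4.
Zuhair is living and takes 1/4.
Rashida predeceased; the 1/4 allotted to Rashida's branch passes to Rashida's issue by representation.
The 1/4 is divided into 3 equal shares of 1/12 among Farouk, Hanan, Bashir.
Farouk is living and takes 1/12.
Hanan is living and takes 1/12.
Bashir is living and takes 1/12.
Amira predeceased; the 1/4 allotted to Amira's branch passes to Amira's issue by representation.
The 1/4 is divided into 3 equal shares of 1/12 among Fahad, Hamid, Layth.
Fahad is living and takes 1/12.
Hamid is living and takes 1/12.
Layth is living and takes 1/12.

Bashir 1/12; Fahad 1/12; Farouk 1/12; Hamid 1/12; Hanan 1/12; Khalida 1/4; Layth 1/12; Zuhair 1/4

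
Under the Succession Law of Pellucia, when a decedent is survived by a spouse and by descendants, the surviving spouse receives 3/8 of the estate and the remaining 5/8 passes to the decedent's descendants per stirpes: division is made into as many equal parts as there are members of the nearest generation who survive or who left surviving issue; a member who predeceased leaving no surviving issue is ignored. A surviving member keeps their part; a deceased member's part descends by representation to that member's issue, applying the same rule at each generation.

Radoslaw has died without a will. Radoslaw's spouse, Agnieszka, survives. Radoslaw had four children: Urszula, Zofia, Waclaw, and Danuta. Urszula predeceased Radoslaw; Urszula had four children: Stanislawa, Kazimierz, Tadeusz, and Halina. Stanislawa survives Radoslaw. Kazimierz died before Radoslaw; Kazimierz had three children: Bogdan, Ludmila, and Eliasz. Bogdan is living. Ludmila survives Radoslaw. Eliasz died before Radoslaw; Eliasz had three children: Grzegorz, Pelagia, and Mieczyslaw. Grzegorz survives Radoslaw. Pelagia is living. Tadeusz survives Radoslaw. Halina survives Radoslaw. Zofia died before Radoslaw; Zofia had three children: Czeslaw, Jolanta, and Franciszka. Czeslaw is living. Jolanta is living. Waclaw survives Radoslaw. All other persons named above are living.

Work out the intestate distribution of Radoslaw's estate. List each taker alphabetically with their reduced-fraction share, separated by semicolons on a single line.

Agnieszka 3/8; Bogdan 5/384; Czeslaw 5/96; Danuta 5/32; Franciszka 5/96; Grzegorz 5/1152; Halina 5/128; Jolanta 5/96; Ludmila 5/384; Mieczyslaw 5/1152; Pelagia 5/1152; Stanislawa 5/128; Tadeusz 5/128; Waclaw 5/32

Agnieszka, as surviving spouse, takes 3/8.
The remaining 5/8 passes to Radoslaw's descendants per stirpes.
The 5/8 is divided into 4 equal shares of 5/32 among Urszula, Zofia, Waclaw, Danuta.
Urszula predeceased; the 5/32 allotted to Urszula's branch passes to Urszula's issue by representation.
The 5/32 is divided into 4 equal shares of 5/128 among Stanislawa, Kazimierz, Tadeusz, Halina.
Stanislawa is living and takes 5/128.
Kazimierz predeceased; the 5/128 allotted to Kazimierz's branch passes to Kazimierz's issue by representation.
The 5/128 is divided into 3 equal shares of 5/384 among Bogdan, Ludmila, Eliasz.
Bogdan is living and takes 5/384.
Ludmila is living and takes 5/384.
Eliasz predeceased; the 5/384 allotted to Eliasz's branch passes to Eliasz's issue by representation.
The 5/384 is divided into 3 equal shares of 5/1152 among Grzegorz, Pelagia, Mieczyslaw.
Grzegorz is living and takes 5/1152.
Pelagia is living and takes 5/1152.
Mieczyslaw is living and takes 5/1152.
Tadeusz is living and takes 5/128.
Halina is living and takes 5/128.
Zofia predeceased; the 5/32 allotted to Zofia's branch passes to Zofia's issue by representation.
The 5/32 is divided into 3 equal shares of 5/96 among Czeslaw, Jolanta, Franciszka.
Czeslaw is living and takes 5/96.
Jolanta is living and takes 5/96.
Franciszka is living and takes 5/96.
Waclaw is living and takes 5/32.
Danuta is living and takes 5/32.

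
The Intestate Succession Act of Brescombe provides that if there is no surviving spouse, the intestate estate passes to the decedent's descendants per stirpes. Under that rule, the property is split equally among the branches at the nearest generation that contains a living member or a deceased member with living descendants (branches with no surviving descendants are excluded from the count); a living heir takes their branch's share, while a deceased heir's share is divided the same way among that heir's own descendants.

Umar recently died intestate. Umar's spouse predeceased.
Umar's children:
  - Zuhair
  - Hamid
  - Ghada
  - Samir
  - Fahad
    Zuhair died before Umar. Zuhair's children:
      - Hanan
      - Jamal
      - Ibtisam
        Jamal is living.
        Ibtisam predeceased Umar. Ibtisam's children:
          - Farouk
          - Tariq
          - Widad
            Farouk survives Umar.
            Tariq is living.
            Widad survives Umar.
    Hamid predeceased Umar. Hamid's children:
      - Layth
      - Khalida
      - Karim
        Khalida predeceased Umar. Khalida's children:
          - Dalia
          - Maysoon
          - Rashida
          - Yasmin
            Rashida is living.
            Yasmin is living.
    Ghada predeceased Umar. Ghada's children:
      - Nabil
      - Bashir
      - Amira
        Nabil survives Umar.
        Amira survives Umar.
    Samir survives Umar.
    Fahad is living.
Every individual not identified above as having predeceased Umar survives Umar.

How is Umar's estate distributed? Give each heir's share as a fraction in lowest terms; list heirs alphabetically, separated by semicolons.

Amira 1/15; Bashir 1/15; Dalia 1/60; Fahad 1/5; Farouk 1/45; Hanan 1/15; Jamal 1/15; Karim 1/15; Layth 1/15; Maysoon 1/60; Nabil 1/15; Rashida 1/60; Samir 1/5; Tariq 1/45; Widad 1/45; Yasmin 1/60

There is no surviving spouse, so the entire estate passes to Umar's descendants per stirpes.
The estate is divided into 5 equal shares of 1/5 among Zuhair, Hamid, Ghada, Samir, Fahad.
Zuhair predeceased; the 1/5 allotted to Zuhair's branch passes to Zuhair's issue by representation.
The 1/5 is divided into 3 equal shares of 1/15 among Hanan, Jamal, Ibtisam.
Hanan is living and takes 1/15.
Jamal is living and takes 1/15.
Ibtisam predeceased; the 1/15 allotted to Ibtisam's branch passes to Ibtisam's issue by representation.
The 1/15 is divided into 3 equal shares of 1/45 among Farouk, Tariq, Widad.
Farouk is living and takes 1/45.
Tariq is living and takes 1/45.
Widad is living and takes 1/45.
Hamid predeceased; the 1/5 allotted to Hamid's branch passes to Hamid's issue by representation.
The 1/5 is divided into 3 equal shares of 1/15 among Layth, Khalida, Karim.
Layth is living and takes 1/15.
Khalida predeceased; the 1/15 allotted to Khalida's branch passes to Khalida's issue by representation.
The 1/15 is divided into 4 equal shares of 1/60 among Dalia, Maysoon, Rashida, Yasmin.
Dalia is living and takes 1/60.
Maysoon is living and takes 1/60.
Rashida is living and takes 1/60.
Yasmin is living and takes 1/60.
Karim is living and takes 1/15.
Ghada predeceased; the 1/5 allotted to Ghada's branch passes to Ghada's issue by representation.
The 1/5 is divided into 3 equal shares of 1/15 among Nabil, Bashir, Amira.
Nabil is living and takes 1/15.
Bashir is living and takes 1/15.
Amira is living and takes 1/15.
Samir is living and takes 1/5.
Fahad is living and takes 1/5.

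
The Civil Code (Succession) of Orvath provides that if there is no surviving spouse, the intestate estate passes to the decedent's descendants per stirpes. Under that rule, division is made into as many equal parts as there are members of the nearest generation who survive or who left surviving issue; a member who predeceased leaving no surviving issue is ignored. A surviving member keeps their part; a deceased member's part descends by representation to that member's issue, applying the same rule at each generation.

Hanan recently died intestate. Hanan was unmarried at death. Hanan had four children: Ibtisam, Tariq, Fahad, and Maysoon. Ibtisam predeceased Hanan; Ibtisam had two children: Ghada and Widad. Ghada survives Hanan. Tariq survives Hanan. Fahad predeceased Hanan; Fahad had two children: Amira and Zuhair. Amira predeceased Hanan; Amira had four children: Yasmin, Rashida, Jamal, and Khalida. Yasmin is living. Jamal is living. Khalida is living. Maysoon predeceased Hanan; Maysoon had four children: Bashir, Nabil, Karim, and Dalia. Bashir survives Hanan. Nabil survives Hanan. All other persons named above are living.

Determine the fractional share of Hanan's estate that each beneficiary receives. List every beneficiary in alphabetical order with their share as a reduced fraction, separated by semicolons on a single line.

There is no surviving spouse, so the entire estate passes to Hanan's descendants per stirpes.
The estate is divided into 4 equal shares of 1/4 among Ibtisam, Tariq, Fahad, Maysoon.
Ibtisam predeceased; the 1/4 allotted to Ibtisam's branch passes to Ibtisam's issue by representation.
The 1/4 is divided into 2 equal shares of 1/8 among Ghada, Widad.
Ghada is living and takes 1/8.
Widad is living and takes 1/8.
Tariq is living and takes 1/4.
Fahad predeceased; the 1/4 allotted to Fahad's branch passes to Fahad's issue by representation.
The 1/4 is divided into 2 equal shares of 1/8 among Amira, Zuhair.
Amira predeceased; the 1/8 allotted to Amira's branch passes to Amira's issue by representation.
The 1/8 is divided into 4 equal shares of 1/32 among Yasmin, Rashida, Jamal, Khalida.
Yasmin is living and takes 1/32.
Rashida is living and takes 1/32.
Jamal is living and takes 1/32.
Khalida is living and takes 1/32.
Zuhair is living and takes 1/8.
Maysoon predeceased; the 1/4 allotted to Maysoon's branch passes to Maysoon's issue by representation.
The 1/4 is divided into 4 equal shares of 1/16 among Bashir, Nabil, Karim, Dalia.
Bashir is living and takes 1/16.
Nabil is living and takes 1/16.
Karim is living and takes 1/16.
Dalia is living and takes 1/16.

Bashir 1/16; Dalia 1/16; Ghada 1/8; Jamal 1/32; Karim 1/16; Khalida 1/32; Nabil 1/16; Rashida 1/32; Tariq 1/4; Widad 1/8; Yasmin 1/32; Zuhair 1/8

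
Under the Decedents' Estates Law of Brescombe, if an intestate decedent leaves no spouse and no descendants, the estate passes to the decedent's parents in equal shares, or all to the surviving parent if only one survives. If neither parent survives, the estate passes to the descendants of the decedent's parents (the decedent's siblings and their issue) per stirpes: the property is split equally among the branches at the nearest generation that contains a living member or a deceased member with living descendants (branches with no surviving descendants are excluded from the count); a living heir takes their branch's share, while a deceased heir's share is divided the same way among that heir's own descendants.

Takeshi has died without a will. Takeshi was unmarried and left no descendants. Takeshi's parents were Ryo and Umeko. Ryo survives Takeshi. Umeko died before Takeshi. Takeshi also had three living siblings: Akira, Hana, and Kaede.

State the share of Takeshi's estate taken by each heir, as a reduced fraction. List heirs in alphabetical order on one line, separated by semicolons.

Only one parent, Ryo, survives, so Ryo takes the entire estate. The siblings take nothing because a surviving parent has priority.

Ryo 1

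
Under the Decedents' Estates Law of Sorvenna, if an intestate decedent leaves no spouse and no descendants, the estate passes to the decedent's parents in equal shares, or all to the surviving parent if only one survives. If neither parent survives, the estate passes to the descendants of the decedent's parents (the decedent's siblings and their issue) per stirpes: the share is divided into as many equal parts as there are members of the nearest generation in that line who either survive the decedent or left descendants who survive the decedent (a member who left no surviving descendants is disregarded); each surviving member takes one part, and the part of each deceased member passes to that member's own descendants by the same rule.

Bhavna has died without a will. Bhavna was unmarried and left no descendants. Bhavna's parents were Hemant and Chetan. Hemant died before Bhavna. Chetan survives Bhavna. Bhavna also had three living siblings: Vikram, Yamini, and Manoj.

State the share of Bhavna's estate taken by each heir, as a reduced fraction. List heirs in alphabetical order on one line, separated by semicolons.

Only one parent, Chetan, survives, so Chetan takes the entire estate. The siblings take nothing because a surviving parent has priority.

Chetan 1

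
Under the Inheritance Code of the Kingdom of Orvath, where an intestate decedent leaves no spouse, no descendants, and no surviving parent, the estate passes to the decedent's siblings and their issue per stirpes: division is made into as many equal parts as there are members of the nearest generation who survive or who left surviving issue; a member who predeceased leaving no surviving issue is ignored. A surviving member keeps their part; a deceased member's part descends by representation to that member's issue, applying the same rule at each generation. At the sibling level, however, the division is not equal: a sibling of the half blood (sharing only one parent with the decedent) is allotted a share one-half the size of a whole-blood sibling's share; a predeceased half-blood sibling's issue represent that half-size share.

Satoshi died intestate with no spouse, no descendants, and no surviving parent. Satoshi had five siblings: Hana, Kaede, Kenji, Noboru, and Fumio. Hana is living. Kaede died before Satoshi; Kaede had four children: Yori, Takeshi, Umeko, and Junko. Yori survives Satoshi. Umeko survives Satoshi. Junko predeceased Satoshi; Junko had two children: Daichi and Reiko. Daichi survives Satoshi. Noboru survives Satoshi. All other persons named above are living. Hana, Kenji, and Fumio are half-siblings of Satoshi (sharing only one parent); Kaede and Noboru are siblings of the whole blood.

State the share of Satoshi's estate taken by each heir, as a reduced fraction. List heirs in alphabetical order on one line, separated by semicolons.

No spouse, descendants, or parent survives, so the estate passes to Satoshi's siblings per stirpes.
Half-blood siblings count for one-half the weight of whole-blood siblings at the initial division.
Dividing 1 in proportion to weights (total weight 7/2): Hana (weight 1/2) → 1/7; Kaede (weight 1) → 2/7; Kenji (weight 1/2) → 1/7; Noboru (weight 1) → 2/7; Fumio (weight 1/2) → 1/7.
Hana is living and takes 1/7.
Kaede predeceased; the 2/7 allotted to Kaede's branch passes to Kaede's issue by representation.
The 2/7 is divided into 4 equal shares of 1/14 among Yori, Takeshi, Umeko, Junko.
Yori is living and takes 1/14.
Takeshi is living and takes 1/14.
Umeko is living and takes 1/14.
Junko predeceased; the 1/14 allotted to Junko's branch passes to Junko's issue by representation.
The 1/14 is divided into 2 equal shares of 1/28 among Daichi, Reiko.
Daichi is living and takes 1/28.
Reiko is living and takes 1/28.
Kenji is living and takes 1/7.
Noboru is living and takes 2/7.
Fumio is living and takes 1/7.

Daichi 1/28; Fumio 1/7; Hana 1/7; Kenji 1/7; Noboru 2/7; Reiko 1/28; Takeshi 1/14; Umeko 1/14; Yori 1/14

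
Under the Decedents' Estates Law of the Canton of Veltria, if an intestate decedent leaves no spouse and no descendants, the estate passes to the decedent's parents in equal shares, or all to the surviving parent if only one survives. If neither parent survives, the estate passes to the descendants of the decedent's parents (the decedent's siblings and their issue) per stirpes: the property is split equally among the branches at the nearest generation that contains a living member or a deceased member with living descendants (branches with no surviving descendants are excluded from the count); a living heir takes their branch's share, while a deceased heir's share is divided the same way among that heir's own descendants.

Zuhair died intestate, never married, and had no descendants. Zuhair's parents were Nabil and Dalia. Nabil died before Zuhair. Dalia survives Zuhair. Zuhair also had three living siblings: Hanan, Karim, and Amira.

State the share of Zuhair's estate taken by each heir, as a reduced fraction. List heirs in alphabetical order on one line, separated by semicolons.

Only one parent, Dalia, survives, so Dalia takes the entire estate. The siblings take nothing because a surviving parent has priority.

Dalia 1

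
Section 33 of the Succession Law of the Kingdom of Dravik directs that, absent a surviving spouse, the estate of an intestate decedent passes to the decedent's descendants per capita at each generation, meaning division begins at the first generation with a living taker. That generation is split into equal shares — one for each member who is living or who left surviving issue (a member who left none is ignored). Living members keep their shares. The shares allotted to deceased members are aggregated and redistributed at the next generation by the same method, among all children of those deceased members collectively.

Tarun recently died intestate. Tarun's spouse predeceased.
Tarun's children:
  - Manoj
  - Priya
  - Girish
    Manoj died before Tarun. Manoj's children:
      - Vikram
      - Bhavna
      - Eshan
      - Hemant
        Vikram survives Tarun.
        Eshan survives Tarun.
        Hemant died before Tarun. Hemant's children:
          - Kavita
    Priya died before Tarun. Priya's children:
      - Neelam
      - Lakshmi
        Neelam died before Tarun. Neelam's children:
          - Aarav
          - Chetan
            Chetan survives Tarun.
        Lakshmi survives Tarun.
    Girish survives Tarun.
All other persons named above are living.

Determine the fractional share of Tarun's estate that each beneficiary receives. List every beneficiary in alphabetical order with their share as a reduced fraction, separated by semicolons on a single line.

There is no surviving spouse, so the entire estate passes to Tarun's descendants per capita at each generation.
At generation 1 (Manoj, Priya, Girish) there are 3 shares of (1)/3 = 1/3 each.
Living: Girish — each takes 1/3.
Deceased: Manoj and Priya. Their combined 2/3 is pooled and carried to generation 2.
At generation 2 (Vikram, Bhavna, Eshan, Hemant, Neelam, Lakshmi) there are 6 shares of (2/3)/6 = 1/9 each.
Living: Vikram, Bhavna, Eshan, and Lakshmi — each takes 1/9.
Deceased: Hemant and Neelam. Their combined 2/9 is pooled and carried to generation 3.
At generation 3 (Kavita, Aarav, Chetan) there are 3 shares of (2/9)/3 = 2/27 each.
Living: Kavita, Aarav, and Chetan — each takes 2/27.

Aarav 2/27; Bhavna 1/9; Chetan 2/27; Eshan 1/9; Girish 1/3; Kavita 2/27; Lakshmi 1/9; Vikram 1/9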